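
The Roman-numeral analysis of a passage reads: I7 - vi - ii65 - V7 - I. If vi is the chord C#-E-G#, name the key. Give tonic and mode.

The anchor chord is a minor triad on C#, labeled vi.
If C# is scale degree 6 and the mode makes that degree carry a minor triad, the tonic is E and the mode is major.

E major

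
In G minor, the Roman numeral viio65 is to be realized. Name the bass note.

A

viio in G minor has root F#; the chord is F#-A-C-Eb.
The figure 65 means first inversion — the third is in the bass.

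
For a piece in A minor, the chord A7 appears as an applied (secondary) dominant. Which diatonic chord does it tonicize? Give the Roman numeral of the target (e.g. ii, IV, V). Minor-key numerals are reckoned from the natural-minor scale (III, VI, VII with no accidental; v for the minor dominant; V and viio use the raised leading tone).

The chord is a dominant seventh chord on A.
A dominant resolves down a perfect fifth: A → D. In A minor, D is scale degree 4, i.e. iv.

iv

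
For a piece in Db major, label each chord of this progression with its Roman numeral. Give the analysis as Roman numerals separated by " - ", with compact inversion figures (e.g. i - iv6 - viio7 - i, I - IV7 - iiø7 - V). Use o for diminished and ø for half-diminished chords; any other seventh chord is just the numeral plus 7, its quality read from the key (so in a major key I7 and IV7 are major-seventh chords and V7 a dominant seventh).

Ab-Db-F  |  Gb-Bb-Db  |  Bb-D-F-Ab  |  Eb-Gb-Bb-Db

Ab-Db-F: root Db is the tonic; major triad there is I64.
Gb-Bb-Db: root Gb is the subdominant; major triad there is IV.
Bb-D-F-Ab: chromatic; Bb is V of ii, so V7/ii.
Eb-Gb-Bb-Db: root Eb is the supertonic; minor seventh chord there is ii7.

I64 - IV - V7/ii - ii7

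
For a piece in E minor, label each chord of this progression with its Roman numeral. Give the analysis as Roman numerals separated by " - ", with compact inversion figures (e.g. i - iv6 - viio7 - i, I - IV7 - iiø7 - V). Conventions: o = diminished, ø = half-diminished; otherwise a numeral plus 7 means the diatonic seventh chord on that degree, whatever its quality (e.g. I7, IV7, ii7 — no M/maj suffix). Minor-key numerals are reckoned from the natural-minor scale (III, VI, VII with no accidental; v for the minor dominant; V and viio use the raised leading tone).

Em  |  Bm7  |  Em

i - v7 - i

Em: minor triad on E = scale degree 1 → i.
Bm7: minor seventh chord on B = scale degree 5 → v7.
Em: root E is the tonic; minor triad there is i.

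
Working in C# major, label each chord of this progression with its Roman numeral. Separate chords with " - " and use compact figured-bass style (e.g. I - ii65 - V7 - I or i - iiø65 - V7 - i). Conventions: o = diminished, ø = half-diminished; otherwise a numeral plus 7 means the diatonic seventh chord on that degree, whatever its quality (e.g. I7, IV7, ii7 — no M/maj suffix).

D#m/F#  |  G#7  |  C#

D#m/F#: root D# is the supertonic; minor triad there is ii6.
G#7: root G# is the dominant; dominant seventh chord there is V7.
C#: major triad on C# = scale degree 1 → I.

ii6 - V7 - I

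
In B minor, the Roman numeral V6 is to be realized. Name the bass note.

A#

V in B minor has root F#; the chord is F#-A#-C#.
The figure 6 means first inversion — the third is in the bass.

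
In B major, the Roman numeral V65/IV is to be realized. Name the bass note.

The applied chord V65/IV is rooted on B: B-D#-F#-A.
The figure 65 means first inversion — the third is in the bass.

D#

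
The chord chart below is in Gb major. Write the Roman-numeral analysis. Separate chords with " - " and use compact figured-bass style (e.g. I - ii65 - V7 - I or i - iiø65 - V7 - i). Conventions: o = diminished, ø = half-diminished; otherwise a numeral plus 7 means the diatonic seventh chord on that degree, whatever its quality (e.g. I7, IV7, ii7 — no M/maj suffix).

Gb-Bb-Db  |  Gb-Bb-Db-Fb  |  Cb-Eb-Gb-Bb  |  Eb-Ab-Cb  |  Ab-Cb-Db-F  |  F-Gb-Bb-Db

I - V7/IV - IV7 - ii64 - V43 - I42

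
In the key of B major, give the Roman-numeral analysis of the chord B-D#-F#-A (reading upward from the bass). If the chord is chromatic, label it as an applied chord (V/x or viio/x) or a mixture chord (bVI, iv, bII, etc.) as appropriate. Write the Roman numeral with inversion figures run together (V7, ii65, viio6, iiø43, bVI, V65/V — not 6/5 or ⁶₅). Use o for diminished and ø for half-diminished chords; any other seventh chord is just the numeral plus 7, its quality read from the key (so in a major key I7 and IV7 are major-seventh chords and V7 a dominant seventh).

The pitches B-D#-F#-A form a dominant seventh chord rooted on B.
B is not a diatonic chord root with this quality in B major, but it lies a perfect fifth above E (IV), so the chord functions as an applied dominant of IV.

V7/IV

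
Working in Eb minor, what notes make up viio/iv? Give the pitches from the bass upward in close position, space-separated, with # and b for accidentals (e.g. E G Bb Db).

The slash marks an applied leading-tone chord: viio of iv. In Eb minor, iv is Ab, so the leading tone to it is G, a half step below.
Building a diminished triad on G gives G-Bb-Db.

G Bb Db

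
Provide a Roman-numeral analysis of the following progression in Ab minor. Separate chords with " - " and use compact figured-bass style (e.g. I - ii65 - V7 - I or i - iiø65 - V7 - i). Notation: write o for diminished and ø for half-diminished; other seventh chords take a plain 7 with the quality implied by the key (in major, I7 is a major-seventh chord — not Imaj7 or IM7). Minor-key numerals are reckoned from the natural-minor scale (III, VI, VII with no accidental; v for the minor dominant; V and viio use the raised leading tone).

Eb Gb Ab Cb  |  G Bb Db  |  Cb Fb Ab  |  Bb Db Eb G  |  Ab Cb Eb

Eb-Gb-Ab-Cb: root Ab is the tonic; minor seventh chord there is i43.
G-Bb-Db: root G is the leading tone; diminished triad there is viio.
Cb-Fb-Ab has root Fb, degree 6 in Ab minor, so VI64.
Bb-Db-Eb-G has root Eb, degree 5 in Ab minor, so V43.
Ab-Cb-Eb: root Ab is the tonic; minor triad there is i.

i43 - viio - VI64 - V43 - i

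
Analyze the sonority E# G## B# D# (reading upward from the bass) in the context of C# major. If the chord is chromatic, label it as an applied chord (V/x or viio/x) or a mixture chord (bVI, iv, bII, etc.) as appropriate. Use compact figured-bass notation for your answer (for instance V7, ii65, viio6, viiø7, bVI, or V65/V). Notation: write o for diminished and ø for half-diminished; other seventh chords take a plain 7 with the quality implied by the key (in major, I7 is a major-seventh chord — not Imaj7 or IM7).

V7/vi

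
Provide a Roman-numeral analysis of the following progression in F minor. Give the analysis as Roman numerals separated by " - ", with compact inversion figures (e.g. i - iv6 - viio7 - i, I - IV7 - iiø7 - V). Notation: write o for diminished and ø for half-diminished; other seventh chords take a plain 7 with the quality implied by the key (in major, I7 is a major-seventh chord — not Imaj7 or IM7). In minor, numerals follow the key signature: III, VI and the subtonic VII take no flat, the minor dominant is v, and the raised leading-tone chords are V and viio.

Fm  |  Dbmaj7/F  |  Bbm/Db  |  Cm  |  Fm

i - VI65 - iv6 - v - i

Fm has root F, degree 1 in F minor, so i.
Dbmaj7/F: major seventh chord on Db = scale degree 6 → VI65.
Bbm/Db has root Bb, degree 4 in F minor, so iv6.
Cm: minor triad on C = scale degree 5 → v.
Fm has root F, degree 1 in F minor, so i.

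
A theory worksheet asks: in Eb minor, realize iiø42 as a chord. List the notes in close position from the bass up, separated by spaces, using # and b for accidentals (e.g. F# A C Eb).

Eb F Ab Cb

The numeral's case and figure indicate a half-diminished seventh chord. In Eb minor its root, the supertonic, is F.
That chord is spelled F-Ab-Cb-Eb.
The figured bass 42 indicates third inversion, placing the seventh (Eb) in the bass: Eb-F-Ab-Cb.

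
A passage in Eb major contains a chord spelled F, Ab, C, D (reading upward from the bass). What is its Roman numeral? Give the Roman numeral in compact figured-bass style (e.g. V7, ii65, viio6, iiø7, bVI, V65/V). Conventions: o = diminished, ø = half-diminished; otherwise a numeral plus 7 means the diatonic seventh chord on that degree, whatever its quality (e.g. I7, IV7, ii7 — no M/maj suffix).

The pitches D-F-Ab-C form a half-diminished seventh chord rooted on D.
In Eb major, D is the leading tone; the diatonic half-diminished seventh chord there is viiø7.
With F in the bass the chord is in first inversion, so the figured bass is 65.

viiø65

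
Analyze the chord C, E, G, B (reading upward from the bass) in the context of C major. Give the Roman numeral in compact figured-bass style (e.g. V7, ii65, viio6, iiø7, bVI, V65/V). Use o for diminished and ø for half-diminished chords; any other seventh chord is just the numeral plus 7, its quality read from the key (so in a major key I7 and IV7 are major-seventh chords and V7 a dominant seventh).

Stacked in thirds the chord is C-E-G-B: a major seventh chord on C.
C is scale degree 1 in C major, and a major seventh chord on that degree is written I7.

I7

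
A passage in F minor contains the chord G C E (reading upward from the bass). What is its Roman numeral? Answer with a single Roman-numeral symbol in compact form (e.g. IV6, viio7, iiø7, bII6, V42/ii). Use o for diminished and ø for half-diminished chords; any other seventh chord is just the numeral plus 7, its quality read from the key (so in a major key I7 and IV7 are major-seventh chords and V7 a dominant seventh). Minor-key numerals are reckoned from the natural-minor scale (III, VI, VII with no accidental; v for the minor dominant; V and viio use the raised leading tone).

V64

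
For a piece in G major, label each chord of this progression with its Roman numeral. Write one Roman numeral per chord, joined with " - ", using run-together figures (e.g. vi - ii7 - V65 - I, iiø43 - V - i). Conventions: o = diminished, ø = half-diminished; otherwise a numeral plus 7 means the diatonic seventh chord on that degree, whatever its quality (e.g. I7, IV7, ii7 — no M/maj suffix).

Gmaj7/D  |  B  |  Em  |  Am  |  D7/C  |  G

I43 - V/vi - vi - ii - V42 - I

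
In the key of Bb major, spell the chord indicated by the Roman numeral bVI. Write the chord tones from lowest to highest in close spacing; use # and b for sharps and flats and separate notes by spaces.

bVI is a major triad on the lowered sixth degree, borrowed from the parallel minor. In Bb major that root is Gb.
So the chord is Gb-Bb-Db, a major triad.

Gb Bb Db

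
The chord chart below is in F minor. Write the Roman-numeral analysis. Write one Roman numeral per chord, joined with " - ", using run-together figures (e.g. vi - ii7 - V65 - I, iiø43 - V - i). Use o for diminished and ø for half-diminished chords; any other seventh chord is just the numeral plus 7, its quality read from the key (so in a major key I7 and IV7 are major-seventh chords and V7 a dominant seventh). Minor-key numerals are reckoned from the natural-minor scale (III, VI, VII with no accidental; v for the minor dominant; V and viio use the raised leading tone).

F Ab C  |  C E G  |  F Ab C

F-Ab-C: minor triad on F = scale degree 1 → i.
C-E-G has root C, degree 5 in F minor, so V.
F-Ab-C: root F is the tonic; minor triad there is i.

i - V - i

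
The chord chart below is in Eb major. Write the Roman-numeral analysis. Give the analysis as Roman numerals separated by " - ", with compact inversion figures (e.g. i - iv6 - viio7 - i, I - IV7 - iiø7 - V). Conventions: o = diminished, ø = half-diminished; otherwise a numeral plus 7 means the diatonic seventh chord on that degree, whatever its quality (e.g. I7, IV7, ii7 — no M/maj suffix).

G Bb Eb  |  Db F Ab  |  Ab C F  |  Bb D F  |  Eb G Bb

G-Bb-Eb: major triad on Eb = scale degree 1 → I6.
Db-F-Ab: major triad on Db — chromatic; bVII (borrowed from the parallel minor).
Ab-C-F: root F is the supertonic; minor triad there is ii6.
Bb-D-F: root Bb is the dominant; major triad there is V.
Eb-G-Bb has root Eb, degree 1 in Eb major, so I.

I6 - bVII - ii6 - V - I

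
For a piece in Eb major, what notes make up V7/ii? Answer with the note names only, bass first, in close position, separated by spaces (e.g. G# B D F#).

C E G Bb

V7/ii is a secondary dominant — the dominant seventh of ii. ii in Eb major is F, so the applied chord's root is C, a perfect fifth above.
Building a dominant seventh chord on C gives C-E-G-Bb.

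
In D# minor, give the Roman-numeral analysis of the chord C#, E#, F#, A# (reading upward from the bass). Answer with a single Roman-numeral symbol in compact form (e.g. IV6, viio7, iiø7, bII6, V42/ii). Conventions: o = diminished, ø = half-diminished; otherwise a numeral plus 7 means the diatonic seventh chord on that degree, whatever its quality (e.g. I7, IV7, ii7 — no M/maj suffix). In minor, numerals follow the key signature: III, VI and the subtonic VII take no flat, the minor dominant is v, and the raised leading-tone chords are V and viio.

III43

Stacked in thirds the chord is F#-A#-C#-E#: a major seventh chord on F#.
In D# minor, F# is the mediant; the diatonic major seventh chord there is III7.
With C# in the bass the chord is in second inversion, so the figured bass is 43.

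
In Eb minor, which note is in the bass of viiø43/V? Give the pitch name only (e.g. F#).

The applied chord viiø43/V is rooted on A: A-C-Eb-G.
The figure 43 means second inversion — the fifth is in the bass.

Eb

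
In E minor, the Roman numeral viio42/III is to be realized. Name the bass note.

Eb

The applied chord viio42/III is rooted on F#: F#-A-C-Eb.
The figure 42 means third inversion — the seventh is in the bass.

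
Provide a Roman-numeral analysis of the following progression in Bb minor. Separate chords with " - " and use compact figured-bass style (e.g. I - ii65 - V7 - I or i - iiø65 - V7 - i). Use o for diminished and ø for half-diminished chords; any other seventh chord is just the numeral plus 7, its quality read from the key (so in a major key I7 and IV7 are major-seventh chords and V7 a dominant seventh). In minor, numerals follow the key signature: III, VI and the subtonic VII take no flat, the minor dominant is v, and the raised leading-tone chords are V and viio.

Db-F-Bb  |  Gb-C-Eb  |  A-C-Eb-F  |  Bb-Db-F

Db-F-Bb has root Bb, degree 1 in Bb minor, so i6.
Gb-C-Eb: root C is the supertonic; diminished triad there is iio64.
A-C-Eb-F: root F is the dominant; dominant seventh chord there is V65.
Bb-Db-F has root Bb, degree 1 in Bb minor, so i.

i6 - iio64 - V65 - i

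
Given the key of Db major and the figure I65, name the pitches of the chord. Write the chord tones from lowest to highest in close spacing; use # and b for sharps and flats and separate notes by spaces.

F Ab C Db

The numeral's case and figure indicate a major seventh chord. In Db major its root, scale degree 1, is Db.
Stacking thirds from Db gives Db-F-Ab-C.
The figured bass 65 indicates first inversion, placing the third (F) in the bass: F-Ab-C-Db.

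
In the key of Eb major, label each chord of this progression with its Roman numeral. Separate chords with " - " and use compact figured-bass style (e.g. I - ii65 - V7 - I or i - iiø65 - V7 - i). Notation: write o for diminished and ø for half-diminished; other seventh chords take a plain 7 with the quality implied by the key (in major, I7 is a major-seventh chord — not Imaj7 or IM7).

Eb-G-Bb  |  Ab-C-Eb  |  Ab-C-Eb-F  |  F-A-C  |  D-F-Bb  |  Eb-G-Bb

I - IV - ii65 - V/V - V6 - I

Eb-G-Bb: major triad on Eb = scale degree 1 → I.
Ab-C-Eb: root Ab is the subdominant; major triad there is IV.
Ab-C-Eb-F: minor seventh chord on F = scale degree 2 → ii65.
F-A-C: a major triad on F, the applied dominant of V → V/V.
D-F-Bb has root Bb, degree 5 in Eb major, so V6.
Eb-G-Bb has root Eb, degree 1 in Eb major, so I.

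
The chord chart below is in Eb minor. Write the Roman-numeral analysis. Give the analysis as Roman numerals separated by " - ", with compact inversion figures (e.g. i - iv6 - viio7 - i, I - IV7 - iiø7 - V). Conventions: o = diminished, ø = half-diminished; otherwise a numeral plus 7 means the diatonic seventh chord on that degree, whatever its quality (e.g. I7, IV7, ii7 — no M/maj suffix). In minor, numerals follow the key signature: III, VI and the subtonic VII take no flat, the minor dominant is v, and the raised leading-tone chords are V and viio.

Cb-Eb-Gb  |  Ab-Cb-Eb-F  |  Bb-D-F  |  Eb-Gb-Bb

Cb-Eb-Gb: major triad on Cb = scale degree 6 → VI.
Ab-Cb-Eb-F: root F is the supertonic; half-diminished seventh chord there is iiø65.
Bb-D-F: major triad on Bb = scale degree 5 → V.
Eb-Gb-Bb: root Eb is the tonic; minor triad there is i.

VI - iiø65 - V - i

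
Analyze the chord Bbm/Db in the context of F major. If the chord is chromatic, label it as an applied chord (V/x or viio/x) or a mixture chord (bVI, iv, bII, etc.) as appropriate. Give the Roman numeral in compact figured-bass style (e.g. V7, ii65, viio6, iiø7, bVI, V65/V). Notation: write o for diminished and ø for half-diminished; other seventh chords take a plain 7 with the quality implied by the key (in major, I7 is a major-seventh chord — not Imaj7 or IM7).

iv6

Stacked in thirds the chord is Bb-Db-F: a minor triad on Bb.
Bb is the fourth degree of F major. This is the minor subdominant, borrowed from the parallel minor.
With Db in the bass the chord is in first inversion, so the figured bass is 6.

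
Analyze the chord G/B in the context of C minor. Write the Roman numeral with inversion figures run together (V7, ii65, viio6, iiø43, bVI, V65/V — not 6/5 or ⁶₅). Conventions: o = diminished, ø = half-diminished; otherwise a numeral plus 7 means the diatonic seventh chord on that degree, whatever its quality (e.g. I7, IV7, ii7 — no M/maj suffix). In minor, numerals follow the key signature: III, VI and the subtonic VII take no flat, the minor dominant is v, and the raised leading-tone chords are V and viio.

Stacked in thirds the chord is G-B-D: a major triad on G.
In C minor, G is the dominant; the diatonic major triad there is V.
With B in the bass the chord is in first inversion, so the figured bass is 6.

V6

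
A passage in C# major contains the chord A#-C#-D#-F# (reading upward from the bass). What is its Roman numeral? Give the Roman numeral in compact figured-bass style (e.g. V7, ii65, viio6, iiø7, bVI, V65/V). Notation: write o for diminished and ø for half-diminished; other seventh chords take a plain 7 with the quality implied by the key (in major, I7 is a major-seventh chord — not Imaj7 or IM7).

ii43

Stacked in thirds the chord is D#-F#-A#-C#: a minor seventh chord on D#.
In C# major, D# is the supertonic; the diatonic minor seventh chord there is ii7.
With A# in the bass the chord is in second inversion, so the figured bass is 43.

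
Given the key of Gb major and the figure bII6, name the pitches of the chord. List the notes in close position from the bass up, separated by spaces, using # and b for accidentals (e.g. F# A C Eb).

Scale degree 2 in Gb major is Ab; lowering it a half step gives Abb. bII6 is the Neapolitan sixth — a major triad on the lowered second degree, here in its customary first inversion.
So the chord is Abb-Cb-Ebb, a major triad.
With the 6 figure the chord is in first inversion; from the bass Cb upward in close position it reads Cb-Ebb-Abb.

Cb Ebb Abb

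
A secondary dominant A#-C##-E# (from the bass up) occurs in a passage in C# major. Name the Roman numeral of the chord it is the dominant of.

The chord is a major triad on A#.
A dominant resolves down a perfect fifth: A# → D#. In C# major, D# is scale degree 2, i.e. ii.

ii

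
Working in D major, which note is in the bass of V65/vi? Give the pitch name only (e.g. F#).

The applied chord V65/vi is rooted on F#: F#-A#-C#-E.
The figure 65 means first inversion — the third is in the bass.

A#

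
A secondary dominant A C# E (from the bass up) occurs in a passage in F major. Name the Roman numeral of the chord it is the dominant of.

vi

The chord is a major triad on A.
A dominant resolves down a perfect fifth: A → D. In F major, D is scale degree 6, i.e. vi.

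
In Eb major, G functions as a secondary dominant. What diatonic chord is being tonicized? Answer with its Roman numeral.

The chord is a major triad on G.
A dominant resolves down a perfect fifth: G → C. In Eb major, C is scale degree 6, i.e. vi.

vi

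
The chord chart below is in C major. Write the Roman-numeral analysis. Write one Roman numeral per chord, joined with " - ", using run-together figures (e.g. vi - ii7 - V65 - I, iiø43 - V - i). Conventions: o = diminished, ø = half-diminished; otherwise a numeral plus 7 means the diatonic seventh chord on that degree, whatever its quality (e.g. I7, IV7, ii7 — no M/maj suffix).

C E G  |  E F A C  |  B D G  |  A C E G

I - IV42 - V6 - vi7

C-E-G: major triad on C = scale degree 1 → I.
E-F-A-C has root F, degree 4 in C major, so IV42.
B-D-G has root G, degree 5 in C major, so V6.
A-C-E-G: root A is the submediant; minor seventh chord there is vi7.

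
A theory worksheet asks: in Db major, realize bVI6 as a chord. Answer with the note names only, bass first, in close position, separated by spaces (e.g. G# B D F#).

bVI6 is a major triad on the lowered sixth degree, borrowed from the parallel minor. In Db major that root is Bbb.
So the chord is Bbb-Db-Fb.
The figured bass 6 indicates first inversion, placing the third (Db) in the bass: Db-Fb-Bbb.

Db Fb Bbb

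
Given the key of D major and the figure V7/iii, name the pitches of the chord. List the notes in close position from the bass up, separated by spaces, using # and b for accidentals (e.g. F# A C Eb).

The slash means an applied dominant: we want the dominant of iii. In D major, iii is F# minor, and its dominant is built on C#.
Building a dominant seventh chord on C# gives C#-E#-G#-B.

C# E# G# B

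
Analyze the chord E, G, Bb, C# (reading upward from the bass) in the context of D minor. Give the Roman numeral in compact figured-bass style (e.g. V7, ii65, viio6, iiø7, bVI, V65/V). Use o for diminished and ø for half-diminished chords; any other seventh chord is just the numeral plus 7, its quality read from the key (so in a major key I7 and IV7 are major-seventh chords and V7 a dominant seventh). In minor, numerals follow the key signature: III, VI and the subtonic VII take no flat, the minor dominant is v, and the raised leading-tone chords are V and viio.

viio65

Stacked in thirds the chord is C#-E-G-Bb: a fully diminished seventh chord on C#.
In D minor, C# is the leading tone; the diatonic fully diminished seventh chord there is viio7.
With E in the bass the chord is in first inversion, so the figured bass is 65.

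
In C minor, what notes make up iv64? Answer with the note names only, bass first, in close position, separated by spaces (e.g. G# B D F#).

C F Ab

The numeral's case and figure indicate a minor triad. In C minor its root, the subdominant, is F.
That chord is spelled F-Ab-C.
With the 64 figure the chord is in second inversion; from the bass C upward in close position it reads C-F-Ab.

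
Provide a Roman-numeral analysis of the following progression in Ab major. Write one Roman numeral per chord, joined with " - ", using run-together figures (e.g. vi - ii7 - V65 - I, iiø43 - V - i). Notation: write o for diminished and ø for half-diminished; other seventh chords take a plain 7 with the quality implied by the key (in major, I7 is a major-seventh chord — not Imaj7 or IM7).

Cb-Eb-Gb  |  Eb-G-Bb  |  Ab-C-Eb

bIII - V - I

Cb-Eb-Gb is non-diatonic — bIII, a mixture chord from Ab minor.
Eb-G-Bb: major triad on Eb = scale degree 5 → V.
Ab-C-Eb has root Ab, degree 1 in Ab major, so I.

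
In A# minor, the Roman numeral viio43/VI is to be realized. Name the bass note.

The applied chord viio43/VI is rooted on E#: E#-G#-B-D.
The figure 43 means second inversion — the fifth is in the bass.

B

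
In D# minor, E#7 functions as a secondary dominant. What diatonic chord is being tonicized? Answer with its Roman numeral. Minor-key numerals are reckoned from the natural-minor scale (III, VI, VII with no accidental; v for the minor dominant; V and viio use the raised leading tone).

The chord is a dominant seventh chord on E#.
A dominant resolves down a perfect fifth: E# → A#. In D# minor, A# is scale degree 5, i.e. V.

V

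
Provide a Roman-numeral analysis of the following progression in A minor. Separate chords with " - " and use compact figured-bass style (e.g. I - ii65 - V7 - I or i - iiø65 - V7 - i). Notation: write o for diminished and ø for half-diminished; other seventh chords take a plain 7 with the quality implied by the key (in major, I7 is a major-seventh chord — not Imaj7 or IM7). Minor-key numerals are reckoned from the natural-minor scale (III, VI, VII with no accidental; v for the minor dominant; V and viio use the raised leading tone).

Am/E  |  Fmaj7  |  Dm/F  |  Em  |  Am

Am/E: root A is the tonic; minor triad there is i64.
Fmaj7: root F is the submediant; major seventh chord there is VI7.
Dm/F: minor triad on D = scale degree 4 → iv6.
Em: minor triad on E = scale degree 5 → v.
Am: root A is the tonic; minor triad there is i.

i64 - VI7 - iv6 - v - i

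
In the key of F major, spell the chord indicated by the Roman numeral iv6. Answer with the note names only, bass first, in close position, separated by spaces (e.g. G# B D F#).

Db F Bb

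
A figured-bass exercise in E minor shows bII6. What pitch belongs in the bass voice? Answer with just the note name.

A

bII in E minor has root F; the chord is F-A-C.
The figure 6 means first inversion — the third is in the bass.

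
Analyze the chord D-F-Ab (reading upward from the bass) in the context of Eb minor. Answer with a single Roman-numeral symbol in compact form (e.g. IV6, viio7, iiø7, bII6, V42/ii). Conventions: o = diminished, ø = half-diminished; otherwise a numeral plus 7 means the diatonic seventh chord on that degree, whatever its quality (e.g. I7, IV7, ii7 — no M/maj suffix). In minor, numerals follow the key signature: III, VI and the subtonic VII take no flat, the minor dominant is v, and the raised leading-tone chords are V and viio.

The pitches D-F-Ab form a diminished triad rooted on D.
D is scale degree 7 in Eb minor, and a diminished triad on that degree is written viio.

viio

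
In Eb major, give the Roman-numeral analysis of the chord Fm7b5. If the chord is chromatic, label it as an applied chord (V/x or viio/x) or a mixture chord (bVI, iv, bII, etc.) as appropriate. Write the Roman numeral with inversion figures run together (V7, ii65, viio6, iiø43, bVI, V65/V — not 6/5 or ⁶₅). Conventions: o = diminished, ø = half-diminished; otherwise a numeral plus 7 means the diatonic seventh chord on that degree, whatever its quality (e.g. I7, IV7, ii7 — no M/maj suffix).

Stacked in thirds the chord is F-Ab-Cb-Eb: a half-diminished seventh chord on F.
F is the second degree of Eb major. This is the half-diminished supertonic seventh, borrowed from the parallel minor.

iiø7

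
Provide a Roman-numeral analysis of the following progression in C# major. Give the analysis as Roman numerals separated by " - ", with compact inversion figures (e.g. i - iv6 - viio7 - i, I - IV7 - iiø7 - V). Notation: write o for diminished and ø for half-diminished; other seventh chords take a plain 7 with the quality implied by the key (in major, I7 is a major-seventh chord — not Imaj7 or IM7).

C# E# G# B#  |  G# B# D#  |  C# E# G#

I7 - V - I

C#-E#-G#-B# has root C#, degree 1 in C# major, so I7.
G#-B#-D#: root G# is the dominant; major triad there is V.
C#-E#-G#: root C# is the tonic; major triad there is I.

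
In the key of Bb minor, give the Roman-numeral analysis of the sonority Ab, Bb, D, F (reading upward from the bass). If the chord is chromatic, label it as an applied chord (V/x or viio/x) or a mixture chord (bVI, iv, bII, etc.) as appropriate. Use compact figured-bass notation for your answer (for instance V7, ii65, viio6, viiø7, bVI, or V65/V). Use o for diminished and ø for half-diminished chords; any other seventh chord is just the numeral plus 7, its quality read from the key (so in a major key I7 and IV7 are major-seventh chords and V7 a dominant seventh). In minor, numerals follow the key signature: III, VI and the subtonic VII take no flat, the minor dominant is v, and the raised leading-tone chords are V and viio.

V42/iv

Stacked in thirds the chord is Bb-D-F-Ab: a dominant seventh chord on Bb.
Bb is not a diatonic chord root with this quality in Bb minor, but it lies a perfect fifth above Eb (iv), so the chord functions as an applied dominant of iv.
With Ab in the bass the chord is in third inversion, so the figured bass is 42.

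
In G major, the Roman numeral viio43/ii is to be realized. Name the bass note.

D

The applied chord viio43/ii is rooted on G#: G#-B-D-F.
The figure 43 means second inversion — the fifth is in the bass.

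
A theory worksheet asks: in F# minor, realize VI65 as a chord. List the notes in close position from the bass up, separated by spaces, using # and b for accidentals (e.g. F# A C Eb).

F# A C# D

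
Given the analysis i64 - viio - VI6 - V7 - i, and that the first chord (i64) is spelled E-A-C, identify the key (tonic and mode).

A minor

i64 is given as E-A-C — a minor triad with root A.
If A is scale degree 1 and the mode makes that degree carry a minor triad, the tonic is A and the mode is minor.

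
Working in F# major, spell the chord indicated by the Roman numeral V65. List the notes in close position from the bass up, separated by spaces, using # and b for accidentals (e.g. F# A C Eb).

The numeral's case and figure indicate a dominant seventh chord. In F# major its root, scale degree 5, is C#.
That chord is spelled C#-E#-G#-B.
With the 65 figure the chord is in first inversion; from the bass E# upward in close position it reads E#-G#-B-C#.

E# G# B C#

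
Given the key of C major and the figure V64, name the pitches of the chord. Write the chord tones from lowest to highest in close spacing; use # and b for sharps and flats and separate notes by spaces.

The numeral's case and figure indicate a major triad. In C major its root, scale degree 5, is G.
Stacking thirds from G gives G-B-D.
The figured bass 64 indicates second inversion, placing the fifth (D) in the bass: D-G-B.

D G B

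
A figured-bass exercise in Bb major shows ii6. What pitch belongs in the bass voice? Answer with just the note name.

Eb

ii in Bb major has root C; the chord is C-Eb-G.
The figure 6 means first inversion — the third is in the bass.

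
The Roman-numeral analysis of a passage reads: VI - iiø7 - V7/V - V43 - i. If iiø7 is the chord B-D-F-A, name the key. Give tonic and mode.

A minor

iiø7 is given as B-D-F-A — a half-diminished seventh chord with root B.
Counting down one scale step from B places the tonic on A; a half-diminished seventh chord on degree 2 is diatonic only in minor.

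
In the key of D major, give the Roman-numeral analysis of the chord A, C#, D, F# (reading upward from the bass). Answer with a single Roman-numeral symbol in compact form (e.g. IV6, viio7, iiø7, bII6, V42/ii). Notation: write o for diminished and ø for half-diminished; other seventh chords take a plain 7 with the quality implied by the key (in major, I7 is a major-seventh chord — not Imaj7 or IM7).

The pitches D-F#-A-C# form a major seventh chord rooted on D.
In D major, D is the tonic; the diatonic major seventh chord there is I7.
With A in the bass the chord is in second inversion, so the figured bass is 43.

I43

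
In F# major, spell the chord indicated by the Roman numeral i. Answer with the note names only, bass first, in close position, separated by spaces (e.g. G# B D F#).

i is the minor tonic, borrowed from the parallel minor. In F# major that root is F#.
So the chord is F#-A-C#, a minor triad.

F# A C#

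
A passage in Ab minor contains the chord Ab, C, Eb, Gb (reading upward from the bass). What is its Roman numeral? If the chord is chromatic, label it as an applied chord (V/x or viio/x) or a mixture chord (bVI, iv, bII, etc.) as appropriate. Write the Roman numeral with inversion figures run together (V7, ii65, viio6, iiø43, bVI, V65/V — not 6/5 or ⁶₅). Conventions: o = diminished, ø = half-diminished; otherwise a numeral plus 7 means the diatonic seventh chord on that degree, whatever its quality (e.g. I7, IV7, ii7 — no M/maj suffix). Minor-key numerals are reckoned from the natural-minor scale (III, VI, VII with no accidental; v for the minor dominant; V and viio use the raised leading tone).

V7/iv

The pitches Ab-C-Eb-Gb form a dominant seventh chord rooted on Ab.
Ab is not a diatonic chord root with this quality in Ab minor, but it lies a perfect fifth above Db (iv), so the chord functions as an applied dominant of iv.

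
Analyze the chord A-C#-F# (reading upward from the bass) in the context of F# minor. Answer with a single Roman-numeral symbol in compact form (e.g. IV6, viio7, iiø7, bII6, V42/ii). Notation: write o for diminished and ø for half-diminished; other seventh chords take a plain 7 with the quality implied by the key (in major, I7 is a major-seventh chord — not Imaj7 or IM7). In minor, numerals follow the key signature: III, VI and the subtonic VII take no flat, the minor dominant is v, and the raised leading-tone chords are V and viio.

Stacked in thirds the chord is F#-A-C#: a minor triad on F#.
In F# minor, F# is the tonic; the diatonic minor triad there is i.
With A in the bass the chord is in first inversion, so the figured bass is 6.

i6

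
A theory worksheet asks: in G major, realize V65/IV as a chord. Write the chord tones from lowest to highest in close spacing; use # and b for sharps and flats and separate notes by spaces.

B D F G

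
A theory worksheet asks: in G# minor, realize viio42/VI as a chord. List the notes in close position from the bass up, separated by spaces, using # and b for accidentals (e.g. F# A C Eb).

C D# F# A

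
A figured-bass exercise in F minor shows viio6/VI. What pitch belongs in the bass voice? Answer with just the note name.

Eb

The applied chord viio6/VI is rooted on C: C-Eb-Gb.
The figure 6 means first inversion — the third is in the bass.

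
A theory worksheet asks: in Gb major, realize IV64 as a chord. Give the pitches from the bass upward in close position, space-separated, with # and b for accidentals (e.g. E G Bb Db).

Gb Cb Eb

The numeral's case and figure indicate a major triad. In Gb major its root, the subdominant, is Cb.
Stacking thirds from Cb gives Cb-Eb-Gb.
The figured bass 64 indicates second inversion, placing the fifth (Gb) in the bass: Gb-Cb-Eb.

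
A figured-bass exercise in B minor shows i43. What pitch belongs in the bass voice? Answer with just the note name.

F#

i in B minor has root B; the chord is B-D-F#-A.
The figure 43 means second inversion — the fifth is in the bass.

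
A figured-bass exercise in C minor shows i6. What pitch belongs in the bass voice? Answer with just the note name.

Eb

i in C minor has root C; the chord is C-Eb-G.
The figure 6 means first inversion — the third is in the bass.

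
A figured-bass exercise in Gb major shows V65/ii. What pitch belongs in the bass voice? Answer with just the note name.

G

The applied chord V65/ii is rooted on Eb: Eb-G-Bb-Db.
The figure 65 means first inversion — the third is in the bass.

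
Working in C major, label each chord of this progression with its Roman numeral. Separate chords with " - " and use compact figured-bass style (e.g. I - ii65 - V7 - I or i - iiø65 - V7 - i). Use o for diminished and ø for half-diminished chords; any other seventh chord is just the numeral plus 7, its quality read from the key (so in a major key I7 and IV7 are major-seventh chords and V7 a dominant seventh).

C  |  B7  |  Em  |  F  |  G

C: root C is the tonic; major triad there is I.
B7: a dominant seventh chord on B, the applied dominant of iii → V7/iii.
Em: minor triad on E = scale degree 3 → iii.
F has root F, degree 4 in C major, so IV.
G: root G is the dominant; major triad there is V.

I - V7/iii - iii - IV - V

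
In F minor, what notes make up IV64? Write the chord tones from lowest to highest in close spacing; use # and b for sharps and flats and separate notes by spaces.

F Bb D

Scale degree 4 in F minor is Bb; here the chord built on it is altered to a major triad. IV64 is the major subdominant, borrowed from the parallel major.
So the chord is Bb-D-F.
With the 64 figure the chord is in second inversion; from the bass F upward in close position it reads F-Bb-D.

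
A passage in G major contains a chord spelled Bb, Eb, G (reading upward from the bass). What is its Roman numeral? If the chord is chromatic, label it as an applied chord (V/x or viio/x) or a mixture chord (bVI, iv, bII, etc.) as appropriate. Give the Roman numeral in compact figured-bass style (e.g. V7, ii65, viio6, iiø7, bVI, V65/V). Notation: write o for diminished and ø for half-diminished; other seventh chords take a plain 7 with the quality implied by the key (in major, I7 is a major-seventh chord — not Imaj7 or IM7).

The pitches Eb-G-Bb form a major triad rooted on Eb.
Eb is the lowered sixth degree of G major (diatonic 6 would be E). This is a major triad on the lowered sixth degree, borrowed from the parallel minor.
With Bb in the bass the chord is in second inversion, so the figured bass is 64.

bVI64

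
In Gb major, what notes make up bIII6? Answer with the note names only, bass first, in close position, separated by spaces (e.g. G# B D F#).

Db Fb Bbb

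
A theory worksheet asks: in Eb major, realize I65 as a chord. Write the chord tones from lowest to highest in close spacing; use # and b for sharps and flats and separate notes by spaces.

G Bb D Eb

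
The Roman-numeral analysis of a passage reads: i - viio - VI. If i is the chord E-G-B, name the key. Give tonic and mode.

i is given as E-G-B — a minor triad with root E.
If E is scale degree 1 and the mode makes that degree carry a minor triad, the tonic is E and the mode is minor.

E minor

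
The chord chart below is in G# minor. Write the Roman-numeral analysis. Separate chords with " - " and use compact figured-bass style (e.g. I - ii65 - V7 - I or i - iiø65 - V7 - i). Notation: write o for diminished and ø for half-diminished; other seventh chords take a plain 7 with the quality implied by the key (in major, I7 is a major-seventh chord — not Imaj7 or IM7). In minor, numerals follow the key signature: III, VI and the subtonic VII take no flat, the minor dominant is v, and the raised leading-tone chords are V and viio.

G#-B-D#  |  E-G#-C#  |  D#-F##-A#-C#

G#-B-D# has root G#, degree 1 in G# minor, so i.
E-G#-C#: root C# is the subdominant; minor triad there is iv6.
D#-F##-A#-C#: root D# is the dominant; dominant seventh chord there is V7.

i - iv6 - V7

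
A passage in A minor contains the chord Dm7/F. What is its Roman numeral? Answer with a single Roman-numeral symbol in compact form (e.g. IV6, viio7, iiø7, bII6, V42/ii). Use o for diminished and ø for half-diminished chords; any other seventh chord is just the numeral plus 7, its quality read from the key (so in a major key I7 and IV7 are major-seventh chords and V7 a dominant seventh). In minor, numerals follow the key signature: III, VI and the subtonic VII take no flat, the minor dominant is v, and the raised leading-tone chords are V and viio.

Stacked in thirds the chord is D-F-A-C: a minor seventh chord on D.
In A minor, D is the subdominant; the diatonic minor seventh chord there is iv7.
With F in the bass the chord is in first inversion, so the figured bass is 65.

iv65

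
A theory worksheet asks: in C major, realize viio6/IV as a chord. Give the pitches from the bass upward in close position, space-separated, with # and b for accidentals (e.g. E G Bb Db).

G Bb E

The slash marks an applied leading-tone chord: viio of IV. In C major, IV is F, so the leading tone to it is E, a half step below.
Building a diminished triad on E gives E-G-Bb.
The figured bass 6 indicates first inversion, placing the third (G) in the bass: G-Bb-E.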